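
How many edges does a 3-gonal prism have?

9

A prism on an n-gon has two n-gon bases and n rectangular sides: V = 2·3 = 6, E = 3·3 = 9, F = 3 + 2 = 5.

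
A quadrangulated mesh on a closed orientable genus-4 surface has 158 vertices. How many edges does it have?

χ = 2 − 2·4 = -6, and every face is a square so 4F = 2E.
V − E + F = -6 with E = 4F/2 gives 158 − (4/2 − 1)·F = -6, so F = 164 and E = 328.

328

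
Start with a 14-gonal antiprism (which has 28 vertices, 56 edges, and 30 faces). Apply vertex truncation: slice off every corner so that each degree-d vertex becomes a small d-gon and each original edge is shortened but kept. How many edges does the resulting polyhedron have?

168

Truncation replaces each original edge-end by a new vertex, so V′ = 2E = 112.
Each original edge survives, and each old vertex of degree d contributes d new edges; summing degrees gives Σd = 2E, so E′ = E + 2E = 3E = 168.
Each original face survives and each original vertex becomes one new face: F′ = F + V = 58.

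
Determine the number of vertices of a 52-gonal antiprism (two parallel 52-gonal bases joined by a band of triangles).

104

An antiprism on an n-gon has two n-gon caps and 2n triangles: V = 2·52 = 104, E = 4·52 = 208, F = 2·52 + 2 = 106.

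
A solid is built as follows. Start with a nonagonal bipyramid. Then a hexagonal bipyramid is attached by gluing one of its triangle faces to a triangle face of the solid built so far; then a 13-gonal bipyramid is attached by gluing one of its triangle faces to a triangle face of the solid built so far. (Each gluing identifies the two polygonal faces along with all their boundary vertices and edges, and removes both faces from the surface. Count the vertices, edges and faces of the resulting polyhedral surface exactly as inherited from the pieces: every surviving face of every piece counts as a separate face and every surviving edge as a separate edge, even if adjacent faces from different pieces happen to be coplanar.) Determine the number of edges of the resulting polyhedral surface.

A nonagonal bipyramid: V=11, E=27, F=18.
Attach a hexagonal bipyramid (V=8, E=18, F=12) along a 3-gon: merge 3 vertices and 3 edges, delete both glued faces → V=16, E=42, F=28.
Attach a 13-gonal bipyramid (V=15, E=39, F=26) along a 3-gon: merge 3 vertices and 3 edges, delete both glued faces → V=28, E=78, F=52.
Check: V − E + F = 28 − 78 + 52 = 2.

78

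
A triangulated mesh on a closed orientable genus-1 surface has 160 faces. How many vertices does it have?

80

χ = 2 − 2·1 = 0, and every face is a triangle so 3F = 2E.
E = 3·160/2 = 240. Then V = 0 + E − F = 0 + 240 − 160 = 80.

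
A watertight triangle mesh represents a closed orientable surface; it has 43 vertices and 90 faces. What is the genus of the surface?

2

Every face is a triangle, so 2E = 3·90 = 270, giving E = 135.
χ = V − E + F = 43 − 135 + 90 = -2.
For a closed orientable surface χ = 2 − 2g, so g = (2 − (-2))/2 = 2.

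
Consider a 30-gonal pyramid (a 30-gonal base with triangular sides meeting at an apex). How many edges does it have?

A pyramid on an n-gon base has one n-gon and n triangles: V = 30 + 1 = 31, E = 2·30 = 60, F = 30 + 1 = 31.

60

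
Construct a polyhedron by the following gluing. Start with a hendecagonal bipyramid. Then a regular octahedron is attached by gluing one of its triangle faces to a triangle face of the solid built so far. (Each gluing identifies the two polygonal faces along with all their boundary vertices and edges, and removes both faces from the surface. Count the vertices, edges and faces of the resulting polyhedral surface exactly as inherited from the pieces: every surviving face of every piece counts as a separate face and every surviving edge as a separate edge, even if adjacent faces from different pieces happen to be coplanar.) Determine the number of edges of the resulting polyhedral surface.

A hendecagonal bipyramid: V=13, E=33, F=22.
Attach a regular octahedron (V=6, E=12, F=8) along a 3-gon: merge 3 vertices and 3 edges, delete both glued faces → V=16, E=42, F=28.
Check: V − E + F = 16 − 42 + 28 = 2.

42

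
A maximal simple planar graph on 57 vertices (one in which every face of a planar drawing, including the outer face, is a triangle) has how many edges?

In a plane triangulation 3F = 2E and V − E + F = 2, so E = 3V − 6 = 3·57 − 6 = 165.

165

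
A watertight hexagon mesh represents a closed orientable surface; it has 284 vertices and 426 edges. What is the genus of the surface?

Every face is a hexagon and each edge borders two faces, so 6F = 2·426, giving F = 142.
χ = V − E + F = 284 − 426 + 142 = 0.
For a closed orientable surface χ = 2 − 2g, so g = (2 − (0))/2 = 1.

1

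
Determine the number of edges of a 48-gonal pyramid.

96

A pyramid on an n-gon base has one n-gon and n triangles: V = 48 + 1 = 49, E = 2·48 = 96, F = 48 + 1 = 49.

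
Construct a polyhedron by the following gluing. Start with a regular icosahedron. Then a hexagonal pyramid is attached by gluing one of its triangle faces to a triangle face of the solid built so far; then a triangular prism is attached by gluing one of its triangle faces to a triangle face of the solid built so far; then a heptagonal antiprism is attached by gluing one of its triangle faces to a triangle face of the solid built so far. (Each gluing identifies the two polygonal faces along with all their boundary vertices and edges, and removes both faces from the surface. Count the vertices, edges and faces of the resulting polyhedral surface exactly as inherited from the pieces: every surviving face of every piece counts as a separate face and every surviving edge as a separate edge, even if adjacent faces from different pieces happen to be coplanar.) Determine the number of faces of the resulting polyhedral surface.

42

A regular icosahedron: V=12, E=30, F=20.
Attach a hexagonal pyramid (V=7, E=12, F=7) along a 3-gon: merge 3 vertices and 3 edges, delete both glued faces → V=16, E=39, F=25.
Attach a triangular prism (V=6, E=9, F=5) along a 3-gon: merge 3 vertices and 3 edges, delete both glued faces → V=19, E=45, F=28.
Attach a heptagonal antiprism (V=14, E=28, F=16) along a 3-gon: merge 3 vertices and 3 edges, delete both glued faces → V=30, E=70, F=42.
Check: V − E + F = 30 − 70 + 42 = 2.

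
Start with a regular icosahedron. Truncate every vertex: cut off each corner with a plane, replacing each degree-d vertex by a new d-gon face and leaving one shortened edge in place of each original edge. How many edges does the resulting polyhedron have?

The base solid has V = 12, E = 30, F = 20.
Truncation replaces each original edge-end by a new vertex, so V′ = 2E = 60.
Each original edge survives, and each old vertex of degree d contributes d new edges; summing degrees gives Σd = 2E, so E′ = E + 2E = 3E = 90.
Each original face survives and each original vertex becomes one new face: F′ = F + V = 32.

90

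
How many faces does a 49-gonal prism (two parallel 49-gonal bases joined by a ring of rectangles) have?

A prism on an n-gon has two n-gon bases and n rectangular sides: V = 2·49 = 98, E = 3·49 = 147, F = 49 + 2 = 51.
Check: V − E + F = 98 − 147 + 51 = 2.

51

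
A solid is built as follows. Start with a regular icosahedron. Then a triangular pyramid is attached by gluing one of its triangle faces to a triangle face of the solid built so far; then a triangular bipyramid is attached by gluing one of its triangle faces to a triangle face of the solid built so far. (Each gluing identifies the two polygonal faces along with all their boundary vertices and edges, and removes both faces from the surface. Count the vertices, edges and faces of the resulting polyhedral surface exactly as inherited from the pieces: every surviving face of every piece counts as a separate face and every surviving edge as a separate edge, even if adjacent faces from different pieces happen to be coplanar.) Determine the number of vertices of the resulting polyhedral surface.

A regular icosahedron: V=12, E=30, F=20.
Attach a triangular pyramid (V=4, E=6, F=4) along a 3-gon: merge 3 vertices and 3 edges, delete both glued faces → V=13, E=33, F=22.
Attach a triangular bipyramid (V=5, E=9, F=6) along a 3-gon: merge 3 vertices and 3 edges, delete both glued faces → V=15, E=39, F=26.
Check: V − E + F = 15 − 39 + 26 = 2.

15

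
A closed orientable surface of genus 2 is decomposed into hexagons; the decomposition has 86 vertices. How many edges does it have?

132

χ = 2 − 2·2 = -2, and every face is a hexagon so 6F = 2E.
V − E + F = -2 with E = 6F/2 gives 86 − (6/2 − 1)·F = -2, so F = 44 and E = 132.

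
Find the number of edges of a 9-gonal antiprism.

36

An antiprism on an n-gon has two n-gon caps and 2n triangles: V = 2·9 = 18, E = 4·9 = 36, F = 2·9 + 2 = 20.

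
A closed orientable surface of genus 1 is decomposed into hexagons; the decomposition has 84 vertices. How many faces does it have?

42

χ = 2 − 2·1 = 0, and every face is a hexagon so 6F = 2E.
V − E + F = 0 with E = 6F/2 gives 84 − (6/2 − 1)·F = 0, so F = 42 and E = 126.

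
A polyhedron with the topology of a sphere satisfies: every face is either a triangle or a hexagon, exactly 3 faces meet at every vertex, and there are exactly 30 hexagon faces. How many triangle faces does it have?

4

Let x be the number of triangles; then F = 30 + x.
Edge–face incidences: 2E = 6·30 + 3·x = 180 + 3x.
Every vertex has degree 3, so 3V = 2E.
Euler: V − E + F = 2 ⇒ (2E)/3 − E + (30 + x) = 2.
Multiply by 6: 2·(2E) − 3·(2E) + 6·(30 + x) = 12, i.e. 180 + 6x − (180 + 3x) = 12.
Collecting terms: 3x = 12, so x = 4.
Then 2E = 180 + 3·4 = 192, so E = 96, V = 2E/3 = 64, F = 30 + 4 = 34.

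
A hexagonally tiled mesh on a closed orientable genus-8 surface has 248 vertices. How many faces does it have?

χ = 2 − 2·8 = -14, and every face is a hexagon so 6F = 2E.
V − E + F = -14 with E = 6F/2 gives 248 − (6/2 − 1)·F = -14, so F = 131 and E = 393.

131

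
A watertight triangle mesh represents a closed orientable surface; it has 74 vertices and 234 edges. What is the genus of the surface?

Every face is a triangle and each edge borders two faces, so 3F = 2·234, giving F = 156.
χ = V − E + F = 74 − 234 + 156 = -4.
For a closed orientable surface χ = 2 − 2g, so g = (2 − (-4))/2 = 3.

3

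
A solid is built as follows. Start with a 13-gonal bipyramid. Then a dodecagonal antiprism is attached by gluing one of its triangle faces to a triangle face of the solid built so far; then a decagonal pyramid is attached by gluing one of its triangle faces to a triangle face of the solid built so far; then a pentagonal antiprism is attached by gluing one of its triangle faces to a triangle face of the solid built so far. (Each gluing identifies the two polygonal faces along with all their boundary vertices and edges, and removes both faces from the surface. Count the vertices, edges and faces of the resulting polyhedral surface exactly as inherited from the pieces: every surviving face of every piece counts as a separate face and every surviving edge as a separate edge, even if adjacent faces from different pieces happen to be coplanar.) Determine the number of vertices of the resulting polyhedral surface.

A 13-gonal bipyramid: V=15, E=39, F=26.
Attach a dodecagonal antiprism (V=24, E=48, F=26) along a 3-gon: merge 3 vertices and 3 edges, delete both glued faces → V=36, E=84, F=50.
Attach a decagonal pyramid (V=11, E=20, F=11) along a 3-gon: merge 3 vertices and 3 edges, delete both glued faces → V=44, E=101, F=59.
Attach a pentagonal antiprism (V=10, E=20, F=12) along a 3-gon: merge 3 vertices and 3 edges, delete both glued faces → V=51, E=118, F=69.
Check: V − E + F = 51 − 118 + 69 = 2.

51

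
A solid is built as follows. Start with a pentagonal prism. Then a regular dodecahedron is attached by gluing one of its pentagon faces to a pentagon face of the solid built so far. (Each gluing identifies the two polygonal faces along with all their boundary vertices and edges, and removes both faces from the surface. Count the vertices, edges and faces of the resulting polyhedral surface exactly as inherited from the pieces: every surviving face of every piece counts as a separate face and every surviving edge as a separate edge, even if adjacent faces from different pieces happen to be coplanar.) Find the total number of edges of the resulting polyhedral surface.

40

A pentagonal prism: V=10, E=15, F=7.
Attach a regular dodecahedron (V=20, E=30, F=12) along a 5-gon: merge 5 vertices and 5 edges, delete both glued faces → V=25, E=40, F=17.
Check: V − E + F = 25 − 40 + 17 = 2.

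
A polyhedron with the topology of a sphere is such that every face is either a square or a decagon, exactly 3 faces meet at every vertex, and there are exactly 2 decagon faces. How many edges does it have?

30

Let x be the number of squares; then F = 2 + x.
Edge–face incidences: 2E = 10·2 + 4·x = 20 + 4x.
Every vertex has degree 3, so 3V = 2E.
Euler: V − E + F = 2 ⇒ (2E)/3 − E + (2 + x) = 2.
Multiply by 6: 2·(2E) − 3·(2E) + 6·(2 + x) = 12, i.e. 12 + 6x − (20 + 4x) = 12.
Collecting terms: 2x − 8 = 12, so 2x = 20, so x = 10.
Then 2E = 20 + 4·10 = 60, so E = 30, V = 2E/3 = 20, F = 2 + 10 = 12.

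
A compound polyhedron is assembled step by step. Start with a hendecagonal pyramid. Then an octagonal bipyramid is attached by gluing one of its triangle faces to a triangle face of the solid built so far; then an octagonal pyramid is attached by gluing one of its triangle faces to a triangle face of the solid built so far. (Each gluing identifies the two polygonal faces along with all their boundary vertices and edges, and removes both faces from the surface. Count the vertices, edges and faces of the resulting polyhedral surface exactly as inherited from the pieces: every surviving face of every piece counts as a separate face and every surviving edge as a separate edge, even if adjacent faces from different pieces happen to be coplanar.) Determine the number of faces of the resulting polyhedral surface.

33

A hendecagonal pyramid: V=12, E=22, F=12.
Attach an octagonal bipyramid (V=10, E=24, F=16) along a 3-gon: merge 3 vertices and 3 edges, delete both glued faces → V=19, E=43, F=26.
Attach an octagonal pyramid (V=9, E=16, F=9) along a 3-gon: merge 3 vertices and 3 edges, delete both glued faces → V=25, E=56, F=33.
Check: V − E + F = 25 − 56 + 33 = 2.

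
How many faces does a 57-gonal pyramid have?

58

A pyramid on an n-gon base has one n-gon and n triangles: V = 57 + 1 = 58, E = 2·57 = 114, F = 57 + 1 = 58.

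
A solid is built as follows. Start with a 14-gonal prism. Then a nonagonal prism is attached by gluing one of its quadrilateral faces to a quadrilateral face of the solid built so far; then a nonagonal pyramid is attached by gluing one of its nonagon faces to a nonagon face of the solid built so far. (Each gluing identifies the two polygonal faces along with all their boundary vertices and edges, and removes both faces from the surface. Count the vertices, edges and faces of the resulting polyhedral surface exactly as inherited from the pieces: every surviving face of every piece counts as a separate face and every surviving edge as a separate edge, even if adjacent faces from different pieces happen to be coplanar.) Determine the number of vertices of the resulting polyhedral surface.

A 14-gonal prism: V=28, E=42, F=16.
Attach a nonagonal prism (V=18, E=27, F=11) along a 4-gon: merge 4 vertices and 4 edges, delete both glued faces → V=42, E=65, F=25.
Attach a nonagonal pyramid (V=10, E=18, F=10) along a 9-gon: merge 9 vertices and 9 edges, delete both glued faces → V=43, E=74, F=33.
Check: V − E + F = 43 − 74 + 33 = 2.

43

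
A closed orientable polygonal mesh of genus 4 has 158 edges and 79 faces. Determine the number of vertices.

For a closed orientable surface of genus 4, χ = 2 − 2·4 = -6.
V = -6 + E − F = -6 + 158 − 79 = 73.

73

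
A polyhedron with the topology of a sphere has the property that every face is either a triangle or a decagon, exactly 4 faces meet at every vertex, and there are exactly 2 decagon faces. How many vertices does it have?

20

Let x be the number of triangles; then F = 2 + x.
Edge–face incidences: 2E = 10·2 + 3·x = 20 + 3x.
Every vertex has degree 4, so 4V = 2E.
Euler: V − E + F = 2 ⇒ (2E)/4 − E + (2 + x) = 2.
Multiply by 8: 2·(2E) − 4·(2E) + 8·(2 + x) = 16, i.e. 16 + 8x − 2·(20 + 3x) = 16.
Collecting terms: 2x − 24 = 16, so 2x = 40, so x = 20.
Then 2E = 20 + 3·20 = 80, so E = 40, V = 2E/4 = 20, F = 2 + 20 = 22.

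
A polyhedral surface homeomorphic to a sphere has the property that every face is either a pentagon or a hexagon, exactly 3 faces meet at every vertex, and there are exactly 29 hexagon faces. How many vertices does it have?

Let x be the number of pentagons; then F = 29 + x.
Edge–face incidences: 2E = 6·29 + 5·x = 174 + 5x.
Every vertex has degree 3, so 3V = 2E.
Euler: V − E + F = 2 ⇒ (2E)/3 − E + (29 + x) = 2.
Multiply by 6: 2·(2E) − 3·(2E) + 6·(29 + x) = 12, i.e. 174 + 6x − (174 + 5x) = 12.
Collecting terms: x = 12.
Then 2E = 174 + 5·12 = 234, so E = 117, V = 2E/3 = 78, F = 29 + 12 = 41.

78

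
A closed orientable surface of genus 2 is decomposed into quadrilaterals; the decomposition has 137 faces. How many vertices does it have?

135

χ = 2 − 2·2 = -2, and every face is a square so 4F = 2E.
E = 4·137/2 = 274. Then V = -2 + E − F = -2 + 274 − 137 = 135.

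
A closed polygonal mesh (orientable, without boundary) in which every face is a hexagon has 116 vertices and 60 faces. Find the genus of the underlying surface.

Every face is a hexagon, so 2E = 6·60 = 360, giving E = 180.
χ = V − E + F = 116 − 180 + 60 = -4.
For a closed orientable surface χ = 2 − 2g, so g = (2 − (-4))/2 = 3.

3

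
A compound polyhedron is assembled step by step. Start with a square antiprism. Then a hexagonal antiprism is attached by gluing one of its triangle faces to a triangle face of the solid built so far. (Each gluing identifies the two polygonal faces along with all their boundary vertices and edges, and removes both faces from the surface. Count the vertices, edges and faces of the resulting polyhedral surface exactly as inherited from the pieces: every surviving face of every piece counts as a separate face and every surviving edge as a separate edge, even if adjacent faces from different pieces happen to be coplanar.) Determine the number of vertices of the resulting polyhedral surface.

17

A square antiprism: V=8, E=16, F=10.
Attach a hexagonal antiprism (V=12, E=24, F=14) along a 3-gon: merge 3 vertices and 3 edges, delete both glued faces → V=17, E=37, F=22.
Check: V − E + F = 17 − 37 + 22 = 2.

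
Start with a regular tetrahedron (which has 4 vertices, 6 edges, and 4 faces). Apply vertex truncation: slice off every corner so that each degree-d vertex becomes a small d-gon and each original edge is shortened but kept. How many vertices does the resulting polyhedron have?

Truncation replaces each original edge-end by a new vertex, so V′ = 2E = 12.
Each original edge survives, and each old vertex of degree d contributes d new edges; summing degrees gives Σd = 2E, so E′ = E + 2E = 3E = 18.
Each original face survives and each original vertex becomes one new face: F′ = F + V = 8.

12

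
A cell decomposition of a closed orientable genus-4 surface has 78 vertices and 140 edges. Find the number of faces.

For a closed orientable surface of genus 4, χ = 2 − 2·4 = -6.
F = -6 − V + E = -6 − 78 + 140 = 56.

56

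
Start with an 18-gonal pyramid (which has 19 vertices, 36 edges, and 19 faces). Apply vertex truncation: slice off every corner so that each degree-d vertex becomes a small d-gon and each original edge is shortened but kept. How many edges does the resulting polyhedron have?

Truncation replaces each original edge-end by a new vertex, so V′ = 2E = 72.
Each original edge survives, and each old vertex of degree d contributes d new edges; summing degrees gives Σd = 2E, so E′ = E + 2E = 3E = 108.
Each original face survives and each original vertex becomes one new face: F′ = F + V = 38.

108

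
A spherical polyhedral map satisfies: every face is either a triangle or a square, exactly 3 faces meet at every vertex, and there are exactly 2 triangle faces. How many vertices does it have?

6

Let x be the number of squares; then F = 2 + x.
Edge–face incidences: 2E = 3·2 + 4·x = 6 + 4x.
Every vertex has degree 3, so 3V = 2E.
Euler: V − E + F = 2 ⇒ (2E)/3 − E + (2 + x) = 2.
Multiply by 6: 2·(2E) − 3·(2E) + 6·(2 + x) = 12, i.e. 12 + 6x − (6 + 4x) = 12.
Collecting terms: 2x + 6 = 12, so 2x = 6, so x = 3.
Then 2E = 6 + 4·3 = 18, so E = 9, V = 2E/3 = 6, F = 2 + 3 = 5.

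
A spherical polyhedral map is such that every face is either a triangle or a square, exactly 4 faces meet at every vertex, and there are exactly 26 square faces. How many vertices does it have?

32

Let x be the number of triangles; then F = 26 + x.
Edge–face incidences: 2E = 4·26 + 3·x = 104 + 3x.
Every vertex has degree 4, so 4V = 2E.
Euler: V − E + F = 2 ⇒ (2E)/4 − E + (26 + x) = 2.
Multiply by 8: 2·(2E) − 4·(2E) + 8·(26 + x) = 16, i.e. 208 + 8x − 2·(104 + 3x) = 16.
Collecting terms: 2x = 16, so x = 8.
Then 2E = 104 + 3·8 = 128, so E = 64, V = 2E/4 = 32, F = 26 + 8 = 34.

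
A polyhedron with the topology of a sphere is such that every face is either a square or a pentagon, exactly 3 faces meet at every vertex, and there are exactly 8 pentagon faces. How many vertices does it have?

Let x be the number of squares; then F = 8 + x.
Edge–face incidences: 2E = 5·8 + 4·x = 40 + 4x.
Every vertex has degree 3, so 3V = 2E.
Euler: V − E + F = 2 ⇒ (2E)/3 − E + (8 + x) = 2.
Multiply by 6: 2·(2E) − 3·(2E) + 6·(8 + x) = 12, i.e. 48 + 6x − (40 + 4x) = 12.
Collecting terms: 2x + 8 = 12, so 2x = 4, so x = 2.
Then 2E = 40 + 4·2 = 48, so E = 24, V = 2E/3 = 16, F = 8 + 2 = 10.

16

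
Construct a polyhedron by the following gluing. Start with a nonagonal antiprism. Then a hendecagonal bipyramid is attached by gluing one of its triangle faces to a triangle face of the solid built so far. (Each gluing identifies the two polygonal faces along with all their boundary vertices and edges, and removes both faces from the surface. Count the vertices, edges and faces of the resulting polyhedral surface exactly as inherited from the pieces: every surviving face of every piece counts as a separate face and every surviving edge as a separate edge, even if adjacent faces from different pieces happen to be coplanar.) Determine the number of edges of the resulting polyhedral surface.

A nonagonal antiprism: V=18, E=36, F=20.
Attach a hendecagonal bipyramid (V=13, E=33, F=22) along a 3-gon: merge 3 vertices and 3 edges, delete both glued faces → V=28, E=66, F=40.
Check: V − E + F = 28 − 66 + 40 = 2.

66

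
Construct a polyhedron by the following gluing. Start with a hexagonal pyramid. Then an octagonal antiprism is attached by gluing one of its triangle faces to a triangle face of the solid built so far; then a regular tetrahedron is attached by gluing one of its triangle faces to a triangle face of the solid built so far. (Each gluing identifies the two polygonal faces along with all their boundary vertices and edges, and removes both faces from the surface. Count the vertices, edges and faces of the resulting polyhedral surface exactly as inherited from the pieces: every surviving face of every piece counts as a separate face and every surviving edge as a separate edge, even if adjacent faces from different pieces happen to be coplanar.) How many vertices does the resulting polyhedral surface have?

A hexagonal pyramid: V=7, E=12, F=7.
Attach an octagonal antiprism (V=16, E=32, F=18) along a 3-gon: merge 3 vertices and 3 edges, delete both glued faces → V=20, E=41, F=23.
Attach a regular tetrahedron (V=4, E=6, F=4) along a 3-gon: merge 3 vertices and 3 edges, delete both glued faces → V=21, E=44, F=25.
Check: V − E + F = 21 − 44 + 25 = 2.

21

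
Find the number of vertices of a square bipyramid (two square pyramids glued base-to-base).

A bipyramid over an n-gon has 2n triangular faces and n + 2 vertices: V = 4 + 2 = 6, E = 3·4 = 12, F = 2·4 = 8.
Check: V − E + F = 6 − 12 + 8 = 2.

6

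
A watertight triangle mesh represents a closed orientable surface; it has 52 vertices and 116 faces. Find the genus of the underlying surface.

Every face is a triangle, so 2E = 3·116 = 348, giving E = 174.
χ = V − E + F = 52 − 174 + 116 = -6.
For a closed orientable surface χ = 2 − 2g, so g = (2 − (-6))/2 = 4.

4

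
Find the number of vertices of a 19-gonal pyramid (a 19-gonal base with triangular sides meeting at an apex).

20

A pyramid on an n-gon base has one n-gon and n triangles: V = 19 + 1 = 20, E = 2·19 = 38, F = 19 + 1 = 20.
Check: V − E + F = 20 − 38 + 20 = 2.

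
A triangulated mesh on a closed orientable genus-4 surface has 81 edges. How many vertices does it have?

χ = 2 − 2·4 = -6, and every face is a triangle so 3F = 2E.
F = 2E/3 = 54. Then V = -6 + E − F = -6 + 81 − 54 = 21.

21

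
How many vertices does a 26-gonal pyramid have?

27

A pyramid on an n-gon base has one n-gon and n triangles: V = 26 + 1 = 27, E = 2·26 = 52, F = 26 + 1 = 27.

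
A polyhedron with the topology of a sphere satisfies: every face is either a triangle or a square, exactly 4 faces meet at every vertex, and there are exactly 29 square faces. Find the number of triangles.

Let x be the number of triangles; then F = 29 + x.
Edge–face incidences: 2E = 4·29 + 3·x = 116 + 3x.
Every vertex has degree 4, so 4V = 2E.
Euler: V − E + F = 2 ⇒ (2E)/4 − E + (29 + x) = 2.
Multiply by 8: 2·(2E) − 4·(2E) + 8·(29 + x) = 16, i.e. 232 + 8x − 2·(116 + 3x) = 16.
Collecting terms: 2x = 16, so x = 8.
Then 2E = 116 + 3·8 = 140, so E = 70, V = 2E/4 = 35, F = 29 + 8 = 37.

8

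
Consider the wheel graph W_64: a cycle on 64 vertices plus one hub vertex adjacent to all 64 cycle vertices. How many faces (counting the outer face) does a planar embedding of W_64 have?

65

W_64 has V = 64 + 1 = 65 vertices and E = 2·64 = 128 edges.
By Euler's formula F = 2 − V + E = 2 − 65 + 128 = 65.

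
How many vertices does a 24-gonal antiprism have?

48

An antiprism on an n-gon has two n-gon caps and 2n triangles: V = 2·24 = 48, E = 4·24 = 96, F = 2·24 + 2 = 50.
Check: V − E + F = 48 − 96 + 50 = 2.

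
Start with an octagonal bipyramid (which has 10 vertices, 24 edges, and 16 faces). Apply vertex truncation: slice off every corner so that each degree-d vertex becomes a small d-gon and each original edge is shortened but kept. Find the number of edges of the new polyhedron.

72

Truncation replaces each original edge-end by a new vertex, so V′ = 2E = 48.
Each original edge survives, and each old vertex of degree d contributes d new edges; summing degrees gives Σd = 2E, so E′ = E + 2E = 3E = 72.
Each original face survives and each original vertex becomes one new face: F′ = F + V = 26.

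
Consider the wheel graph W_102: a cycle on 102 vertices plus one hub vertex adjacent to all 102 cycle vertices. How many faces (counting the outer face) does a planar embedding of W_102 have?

W_102 has V = 102 + 1 = 103 vertices and E = 2·102 = 204 edges.
By Euler's formula F = 2 − V + E = 2 − 103 + 204 = 103.

103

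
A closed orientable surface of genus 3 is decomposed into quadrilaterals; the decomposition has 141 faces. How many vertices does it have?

χ = 2 − 2·3 = -4, and every face is a square so 4F = 2E.
E = 4·141/2 = 282. Then V = -4 + E − F = -4 + 282 − 141 = 137.

137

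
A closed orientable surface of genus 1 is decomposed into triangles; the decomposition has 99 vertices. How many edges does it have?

χ = 2 − 2·1 = 0, and every face is a triangle so 3F = 2E.
V − E + F = 0 with E = 3F/2 gives 99 − (3/2 − 1)·F = 0, so F = 198 and E = 297.

297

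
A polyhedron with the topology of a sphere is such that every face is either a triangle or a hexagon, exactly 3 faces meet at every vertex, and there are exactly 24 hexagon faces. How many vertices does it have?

52

Let x be the number of triangles; then F = 24 + x.
Edge–face incidences: 2E = 6·24 + 3·x = 144 + 3x.
Every vertex has degree 3, so 3V = 2E.
Euler: V − E + F = 2 ⇒ (2E)/3 − E + (24 + x) = 2.
Multiply by 6: 2·(2E) − 3·(2E) + 6·(24 + x) = 12, i.e. 144 + 6x − (144 + 3x) = 12.
Collecting terms: 3x = 12, so x = 4.
Then 2E = 144 + 3·4 = 156, so E = 78, V = 2E/3 = 52, F = 24 + 4 = 28.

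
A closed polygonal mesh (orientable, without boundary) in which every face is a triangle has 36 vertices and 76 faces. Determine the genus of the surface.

Every face is a triangle, so 2E = 3·76 = 228, giving E = 114.
χ = V − E + F = 36 − 114 + 76 = -2.
For a closed orientable surface χ = 2 − 2g, so g = (2 − (-2))/2 = 2.

2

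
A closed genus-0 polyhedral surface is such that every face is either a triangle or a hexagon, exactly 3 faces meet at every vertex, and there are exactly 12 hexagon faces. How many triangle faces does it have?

4

Let x be the number of triangles; then F = 12 + x.
Edge–face incidences: 2E = 6·12 + 3·x = 72 + 3x.
Every vertex has degree 3, so 3V = 2E.
Euler: V − E + F = 2 ⇒ (2E)/3 − E + (12 + x) = 2.
Multiply by 6: 2·(2E) − 3·(2E) + 6·(12 + x) = 12, i.e. 72 + 6x − (72 + 3x) = 12.
Collecting terms: 3x = 12, so x = 4.
Then 2E = 72 + 3·4 = 84, so E = 42, V = 2E/3 = 28, F = 12 + 4 = 16.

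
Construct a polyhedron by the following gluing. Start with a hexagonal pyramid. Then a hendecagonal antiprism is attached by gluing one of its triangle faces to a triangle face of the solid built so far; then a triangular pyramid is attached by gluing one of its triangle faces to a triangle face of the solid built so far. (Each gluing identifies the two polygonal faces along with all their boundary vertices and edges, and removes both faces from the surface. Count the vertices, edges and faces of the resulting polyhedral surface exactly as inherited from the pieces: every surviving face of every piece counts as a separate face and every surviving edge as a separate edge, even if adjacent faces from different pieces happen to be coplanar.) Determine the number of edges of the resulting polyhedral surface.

A hexagonal pyramid: V=7, E=12, F=7.
Attach a hendecagonal antiprism (V=22, E=44, F=24) along a 3-gon: merge 3 vertices and 3 edges, delete both glued faces → V=26, E=53, F=29.
Attach a triangular pyramid (V=4, E=6, F=4) along a 3-gon: merge 3 vertices and 3 edges, delete both glued faces → V=27, E=56, F=31.
Check: V − E + F = 27 − 56 + 31 = 2.

56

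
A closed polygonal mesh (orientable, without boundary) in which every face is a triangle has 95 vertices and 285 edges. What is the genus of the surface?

Every face is a triangle and each edge borders two faces, so 3F = 2·285, giving F = 190.
χ = V − E + F = 95 − 285 + 190 = 0.
For a closed orientable surface χ = 2 − 2g, so g = (2 − (0))/2 = 1.

1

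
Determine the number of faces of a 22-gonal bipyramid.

A bipyramid over an n-gon has 2n triangular faces and n + 2 vertices: V = 22 + 2 = 24, E = 3·22 = 66, F = 2·22 = 44.

44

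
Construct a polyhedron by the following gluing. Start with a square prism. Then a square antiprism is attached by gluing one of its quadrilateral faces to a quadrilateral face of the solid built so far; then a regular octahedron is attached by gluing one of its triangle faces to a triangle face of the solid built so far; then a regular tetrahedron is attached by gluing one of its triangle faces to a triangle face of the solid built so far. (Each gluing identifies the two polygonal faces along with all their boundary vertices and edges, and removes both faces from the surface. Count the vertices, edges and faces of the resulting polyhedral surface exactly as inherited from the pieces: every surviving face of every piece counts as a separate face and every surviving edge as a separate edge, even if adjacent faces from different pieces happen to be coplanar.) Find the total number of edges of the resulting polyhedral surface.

A square prism: V=8, E=12, F=6.
Attach a square antiprism (V=8, E=16, F=10) along a 4-gon: merge 4 vertices and 4 edges, delete both glued faces → V=12, E=24, F=14.
Attach a regular octahedron (V=6, E=12, F=8) along a 3-gon: merge 3 vertices and 3 edges, delete both glued faces → V=15, E=33, F=20.
Attach a regular tetrahedron (V=4, E=6, F=4) along a 3-gon: merge 3 vertices and 3 edges, delete both glued faces → V=16, E=36, F=22.
Check: V − E + F = 16 − 36 + 22 = 2.

36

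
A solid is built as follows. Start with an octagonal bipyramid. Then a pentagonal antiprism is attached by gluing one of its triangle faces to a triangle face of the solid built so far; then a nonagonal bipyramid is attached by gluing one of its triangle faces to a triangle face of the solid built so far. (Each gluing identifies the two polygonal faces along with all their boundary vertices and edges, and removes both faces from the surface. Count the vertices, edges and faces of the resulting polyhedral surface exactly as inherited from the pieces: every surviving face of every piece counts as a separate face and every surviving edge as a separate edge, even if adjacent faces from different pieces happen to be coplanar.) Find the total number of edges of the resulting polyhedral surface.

65

An octagonal bipyramid: V=10, E=24, F=16.
Attach a pentagonal antiprism (V=10, E=20, F=12) along a 3-gon: merge 3 vertices and 3 edges, delete both glued faces → V=17, E=41, F=26.
Attach a nonagonal bipyramid (V=11, E=27, F=18) along a 3-gon: merge 3 vertices and 3 edges, delete both glued faces → V=25, E=65, F=42.
Check: V − E + F = 25 − 65 + 42 = 2.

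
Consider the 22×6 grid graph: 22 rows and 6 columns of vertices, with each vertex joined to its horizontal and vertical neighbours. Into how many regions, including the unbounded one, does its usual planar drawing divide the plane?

The grid has V = 22·6 = 132 vertices and E = 22·5 + 6·21 = 236 edges.
F = 2 − V + E = 2 − 132 + 236 = 106.

106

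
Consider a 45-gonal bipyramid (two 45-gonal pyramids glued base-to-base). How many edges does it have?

A bipyramid over an n-gon has 2n triangular faces and n + 2 vertices: V = 45 + 2 = 47, E = 3·45 = 135, F = 2·45 = 90.

135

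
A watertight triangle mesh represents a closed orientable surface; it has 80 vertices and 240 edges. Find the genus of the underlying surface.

1

Every face is a triangle and each edge borders two faces, so 3F = 2·240, giving F = 160.
χ = V − E + F = 80 − 240 + 160 = 0.
For a closed orientable surface χ = 2 − 2g, so g = (2 − (0))/2 = 1.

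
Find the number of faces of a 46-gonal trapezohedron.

92

The n-trapezohedron (dual of the n-antiprism) has V = 2·46 + 2 = 94, E = 4·46 = 184, F = 2·46 = 92.
Check: V − E + F = 94 − 184 + 92 = 2.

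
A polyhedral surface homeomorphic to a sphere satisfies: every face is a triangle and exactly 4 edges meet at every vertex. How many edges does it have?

12

Each face has 3 edges and each edge borders two faces, so 2E = 3F.
Each vertex has degree 4, so 4V = 2E and hence V = 3F/4.
Euler: V − E + F = 2 ⇒ (3F/4) − (3F/2) + F = 2.
Multiply by 8: (6 − 12 + 8)F = 16, i.e. 2F = 16.
So F = 8, E = 3·8/2 = 12, V = 3·8/4 = 6.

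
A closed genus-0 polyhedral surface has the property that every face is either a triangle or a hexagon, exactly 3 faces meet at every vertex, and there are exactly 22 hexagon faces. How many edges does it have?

72

Let x be the number of triangles; then F = 22 + x.
Edge–face incidences: 2E = 6·22 + 3·x = 132 + 3x.
Every vertex has degree 3, so 3V = 2E.
Euler: V − E + F = 2 ⇒ (2E)/3 − E + (22 + x) = 2.
Multiply by 6: 2·(2E) − 3·(2E) + 6·(22 + x) = 12, i.e. 132 + 6x − (132 + 3x) = 12.
Collecting terms: 3x = 12, so x = 4.
Then 2E = 132 + 3·4 = 144, so E = 72, V = 2E/3 = 48, F = 22 + 4 = 26.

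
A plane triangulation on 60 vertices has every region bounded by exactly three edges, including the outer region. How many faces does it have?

In a plane triangulation 3F = 2E and V − E + F = 2, so F = 2V − 4 = 2·60 − 4 = 116.

116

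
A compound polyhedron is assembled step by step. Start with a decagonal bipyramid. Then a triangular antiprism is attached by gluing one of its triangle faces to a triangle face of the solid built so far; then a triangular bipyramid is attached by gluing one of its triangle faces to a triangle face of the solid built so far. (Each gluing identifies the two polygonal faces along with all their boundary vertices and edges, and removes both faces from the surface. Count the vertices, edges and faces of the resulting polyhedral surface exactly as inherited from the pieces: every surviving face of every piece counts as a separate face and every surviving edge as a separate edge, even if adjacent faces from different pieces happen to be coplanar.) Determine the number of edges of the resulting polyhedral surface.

A decagonal bipyramid: V=12, E=30, F=20.
Attach a triangular antiprism (V=6, E=12, F=8) along a 3-gon: merge 3 vertices and 3 edges, delete both glued faces → V=15, E=39, F=26.
Attach a triangular bipyramid (V=5, E=9, F=6) along a 3-gon: merge 3 vertices and 3 edges, delete both glued faces → V=17, E=45, F=30.
Check: V − E + F = 17 − 45 + 30 = 2.

45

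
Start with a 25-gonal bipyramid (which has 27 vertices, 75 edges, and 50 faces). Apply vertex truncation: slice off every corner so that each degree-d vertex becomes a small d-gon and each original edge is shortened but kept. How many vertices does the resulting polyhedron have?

150

Truncation replaces each original edge-end by a new vertex, so V′ = 2E = 150.
Each original edge survives, and each old vertex of degree d contributes d new edges; summing degrees gives Σd = 2E, so E′ = E + 2E = 3E = 225.
Each original face survives and each original vertex becomes one new face: F′ = F + V = 77.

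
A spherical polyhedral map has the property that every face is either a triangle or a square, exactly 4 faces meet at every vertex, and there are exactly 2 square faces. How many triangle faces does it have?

Let x be the number of triangles; then F = 2 + x.
Edge–face incidences: 2E = 4·2 + 3·x = 8 + 3x.
Every vertex has degree 4, so 4V = 2E.
Euler: V − E + F = 2 ⇒ (2E)/4 − E + (2 + x) = 2.
Multiply by 8: 2·(2E) − 4·(2E) + 8·(2 + x) = 16, i.e. 16 + 8x − 2·(8 + 3x) = 16.
Collecting terms: 2x = 16, so x = 8.
Then 2E = 8 + 3·8 = 32, so E = 16, V = 2E/4 = 8, F = 2 + 8 = 10.

8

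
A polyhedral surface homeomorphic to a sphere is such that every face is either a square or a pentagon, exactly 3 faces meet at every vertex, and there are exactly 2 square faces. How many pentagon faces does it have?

Let x be the number of pentagons; then F = 2 + x.
Edge–face incidences: 2E = 4·2 + 5·x = 8 + 5x.
Every vertex has degree 3, so 3V = 2E.
Euler: V − E + F = 2 ⇒ (2E)/3 − E + (2 + x) = 2.
Multiply by 6: 2·(2E) − 3·(2E) + 6·(2 + x) = 12, i.e. 12 + 6x − (8 + 5x) = 12.
Collecting terms: x + 4 = 12, so x = 8.
Then 2E = 8 + 5·8 = 48, so E = 24, V = 2E/3 = 16, F = 2 + 8 = 10.

8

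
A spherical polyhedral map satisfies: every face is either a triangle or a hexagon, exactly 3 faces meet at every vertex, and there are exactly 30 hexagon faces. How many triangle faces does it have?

4

Let x be the number of triangles; then F = 30 + x.
Edge–face incidences: 2E = 6·30 + 3·x = 180 + 3x.
Every vertex has degree 3, so 3V = 2E.
Euler: V − E + F = 2 ⇒ (2E)/3 − E + (30 + x) = 2.
Multiply by 6: 2·(2E) − 3·(2E) + 6·(30 + x) = 12, i.e. 180 + 6x − (180 + 3x) = 12.
Collecting terms: 3x = 12, so x = 4.
Then 2E = 180 + 3·4 = 192, so E = 96, V = 2E/3 = 64, F = 30 + 4 = 34.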